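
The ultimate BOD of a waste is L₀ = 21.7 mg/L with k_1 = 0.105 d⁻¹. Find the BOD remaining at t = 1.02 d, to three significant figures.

L_t = L₀ e^(−k_1 t) = 21.7 × e^(−0.105×1.02) = 21.7 × 0.8984 = 19.50 mg/L.

L ≈ 19.5 mg/L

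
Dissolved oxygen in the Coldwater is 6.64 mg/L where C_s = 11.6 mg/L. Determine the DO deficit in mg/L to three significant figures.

D = C_s − C = 11.6 − 6.64 = 4.96 mg/L.

D ≈ 4.96 mg/L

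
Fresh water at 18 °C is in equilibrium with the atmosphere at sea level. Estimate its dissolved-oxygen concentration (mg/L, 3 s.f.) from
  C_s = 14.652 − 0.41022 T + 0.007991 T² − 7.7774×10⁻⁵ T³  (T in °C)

C_s ≈ 9.40 mg/L

C_s = 14.652 − 0.41022×18 + 0.007991×18² − 7.7774×10⁻⁵×18³ = 9.404 mg/L.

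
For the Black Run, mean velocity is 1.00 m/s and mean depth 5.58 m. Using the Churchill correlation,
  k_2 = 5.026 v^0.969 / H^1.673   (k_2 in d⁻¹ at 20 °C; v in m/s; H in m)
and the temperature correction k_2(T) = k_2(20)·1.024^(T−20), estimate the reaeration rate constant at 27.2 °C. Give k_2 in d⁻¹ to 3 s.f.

k_2(20) = 5.026 × 1.00^0.969 / 5.58^1.673 = 5.026 × 1.000 / 17.75 = 0.2832 d⁻¹.
k_2(27.2) = 0.2832 × 1.024^(27.2−20) = 0.2832 × 1.186 = 0.3359 d⁻¹.

k_2 ≈ 0.336 d⁻¹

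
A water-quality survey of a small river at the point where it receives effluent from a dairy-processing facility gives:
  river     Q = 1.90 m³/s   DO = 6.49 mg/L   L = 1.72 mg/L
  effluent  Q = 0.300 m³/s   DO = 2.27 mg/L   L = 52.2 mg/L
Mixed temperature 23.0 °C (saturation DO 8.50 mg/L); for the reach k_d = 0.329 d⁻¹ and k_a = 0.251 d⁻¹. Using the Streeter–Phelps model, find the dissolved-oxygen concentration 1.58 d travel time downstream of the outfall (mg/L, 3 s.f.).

Mixed DO = (1.90×6.49 + 0.300×2.27)/(1.90+0.300) = 13.01/2.200 = 5.915 mg/L.
Mixed L₀ = (1.90×1.72 + 0.300×52.2)/(2.200) = 18.93/2.200 = 8.604 mg/L.
Initial deficit D₀ = C_s − DO₀ = 8.50 − 5.915 = 2.585 mg/L.
D(1.58) = [0.329×8.604/(0.251−0.329)](e^(−0.329×1.58) − e^(−0.251×1.58)) + 2.585 e^(−0.251×1.58)
= -36.29 × (0.5946 − 0.6726) + 2.585 × 0.6726 = 4.569 mg/L.
DO = 8.50 − 4.569 = 3.931 mg/L.

DO ≈ 3.93 mg/L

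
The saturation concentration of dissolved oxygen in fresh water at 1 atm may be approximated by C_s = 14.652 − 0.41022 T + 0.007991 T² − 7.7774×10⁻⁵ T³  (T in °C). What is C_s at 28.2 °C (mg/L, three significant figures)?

C_s ≈ 7.69 mg/L

C_s = 14.652 − 0.41022×28.2 + 0.007991×28.2² − 7.7774×10⁻⁵×28.2³ = 7.694 mg/L.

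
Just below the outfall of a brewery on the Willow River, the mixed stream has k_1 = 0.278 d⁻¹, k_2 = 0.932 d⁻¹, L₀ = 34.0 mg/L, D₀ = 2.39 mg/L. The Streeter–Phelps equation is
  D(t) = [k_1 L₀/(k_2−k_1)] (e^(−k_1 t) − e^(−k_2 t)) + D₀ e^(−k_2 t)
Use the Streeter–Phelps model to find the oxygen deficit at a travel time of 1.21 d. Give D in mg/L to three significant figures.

k_1 L₀/(k_2−k_1) = 0.278×34.0/(0.932−0.278) = 9.452/0.6540 = 14.45 mg/L.
e^(−k_1 t) = e^(−0.278×1.210) = 0.7144; e^(−k_2 t) = e^(−0.932×1.210) = 0.3238.
D = 14.45 × (0.7144 − 0.3238) + 2.39 × 0.3238 = 5.645 + 0.7738 = 6.419 mg/L.

D ≈ 6.42 mg/L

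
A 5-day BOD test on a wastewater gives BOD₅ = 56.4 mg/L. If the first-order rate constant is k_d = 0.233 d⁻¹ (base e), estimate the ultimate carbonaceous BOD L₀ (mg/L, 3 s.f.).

BOD₅ = L₀(1 − e^(−5k_d)) ⇒ L₀ = BOD₅ / (1 − e^(−5×0.233))
= 56.4 / (1 − 0.3119) = 56.4 / 0.6881 = 81.97 mg/L.

L₀ ≈ 82.0 mg/L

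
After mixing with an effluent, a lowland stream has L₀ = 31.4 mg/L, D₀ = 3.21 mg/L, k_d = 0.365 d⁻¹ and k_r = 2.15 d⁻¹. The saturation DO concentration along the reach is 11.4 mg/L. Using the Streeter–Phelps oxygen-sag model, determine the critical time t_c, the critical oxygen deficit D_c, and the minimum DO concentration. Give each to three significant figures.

t_c ≈ 0.605 d; D_c ≈ 4.27 mg/L; min DO ≈ 7.13 mg/L

With k_r/k_d = 5.890 and 1 − D₀(k_r−k_d)/(k_d L₀) = 0.5001,
t_c = ln(5.890 × 0.5001) / (2.15 − 0.365) = ln(2.946) / 1.785 = 1.080/1.785 = 0.6052 d.
L(t_c) = L₀ e^(−k_d t_c) = 31.4 × 0.8018 = 25.18 mg/L, and at the critical point k_r D_c = k_d L, so D_c = (0.365/2.15) × 25.18 = 4.274 mg/L.
Minimum DO = C_s − D_c = 11.4 − 4.274 = 7.126 mg/L.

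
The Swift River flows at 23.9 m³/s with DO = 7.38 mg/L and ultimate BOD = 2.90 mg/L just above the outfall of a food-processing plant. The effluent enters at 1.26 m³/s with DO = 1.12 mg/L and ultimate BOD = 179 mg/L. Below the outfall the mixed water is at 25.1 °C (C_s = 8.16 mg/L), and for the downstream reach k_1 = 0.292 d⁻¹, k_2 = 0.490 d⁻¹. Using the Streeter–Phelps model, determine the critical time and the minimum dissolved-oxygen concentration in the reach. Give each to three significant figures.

Mixed DO = (23.9×7.38 + 1.26×1.12)/(23.9+1.26) = 177.8/25.16 = 7.067 mg/L.
Mixed L₀ = (23.9×2.90 + 1.26×179)/(25.16) = 294.8/25.16 = 11.72 mg/L.
Initial deficit D₀ = C_s − DO₀ = 8.16 − 7.067 = 1.093 mg/L.
t_c = (1/0.1980) ln[(0.490/0.292)(1 − 1.093×0.1980/(0.292×11.72))] = 5.051 × ln(1.572) = 2.284 d.
D_c = (0.292/0.490) × 11.72 × e^(−0.292×2.284) = 0.5959 × 11.72 × 0.5132 = 3.584 mg/L.
Minimum DO = 8.16 − 3.584 = 4.576 mg/L.

t_c ≈ 2.28 d; minimum DO ≈ 4.58 mg/L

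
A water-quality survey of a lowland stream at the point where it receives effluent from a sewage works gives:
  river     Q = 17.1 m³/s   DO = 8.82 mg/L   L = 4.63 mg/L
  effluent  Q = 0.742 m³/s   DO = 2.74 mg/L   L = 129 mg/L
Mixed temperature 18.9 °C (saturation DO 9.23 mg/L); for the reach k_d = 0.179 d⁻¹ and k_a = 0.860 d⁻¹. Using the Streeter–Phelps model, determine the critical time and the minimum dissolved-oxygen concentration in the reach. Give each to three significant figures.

t_c ≈ 1.87 d; minimum DO ≈ 7.77 mg/L

Mixed DO = (17.1×8.82 + 0.742×2.74)/(17.1+0.742) = 152.9/17.84 = 8.567 mg/L.
Mixed L₀ = (17.1×4.63 + 0.742×129)/(17.84) = 174.9/17.84 = 9.802 mg/L.
Initial deficit D₀ = C_s − DO₀ = 9.23 − 8.567 = 0.6629 mg/L.
t_c = (1/0.6810) ln[(0.860/0.179)(1 − 0.6629×0.6810/(0.179×9.802))] = 1.468 × ln(3.568) = 1.868 d.
D_c = (0.179/0.860) × 9.802 × e^(−0.179×1.868) = 0.2081 × 9.802 × 0.7158 = 1.460 mg/L.
Minimum DO = 9.23 − 1.460 = 7.770 mg/L.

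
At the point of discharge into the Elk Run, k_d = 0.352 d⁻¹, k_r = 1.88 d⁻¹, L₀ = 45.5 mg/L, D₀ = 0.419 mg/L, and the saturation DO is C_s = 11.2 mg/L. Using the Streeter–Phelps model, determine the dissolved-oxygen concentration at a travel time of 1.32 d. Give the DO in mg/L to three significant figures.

DO ≈ 5.46 mg/L

k_d L₀/(k_r−k_d) = 0.352×45.5/(1.88−0.352) = 16.02/1.528 = 10.48 mg/L.
e^(−k_d t) = e^(−0.352×1.320) = 0.6284; e^(−k_r t) = e^(−1.88×1.320) = 0.08361.
D = 10.48 × (0.6284 − 0.08361) + 0.419 × 0.08361 = 5.710 + 0.03503 = 5.745 mg/L.
DO = C_s − D = 11.2 − 5.745 = 5.455 mg/L.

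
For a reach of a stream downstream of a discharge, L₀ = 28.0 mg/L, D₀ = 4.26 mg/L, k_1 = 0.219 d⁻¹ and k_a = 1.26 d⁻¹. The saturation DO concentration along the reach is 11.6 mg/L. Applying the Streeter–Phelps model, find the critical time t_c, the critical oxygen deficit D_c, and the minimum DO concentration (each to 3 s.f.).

At the critical point dD/dt = 0, so k_1 L₀ e^(−k_1 t) = k_a D. Substituting D(t) from the Streeter–Phelps equation and solving for t gives
t_c = ln[(k_a/k_1)(1 − D₀(k_a−k_1)/(k_1 L₀))] / (k_a−k_1).
Here k_a−k_1 = 1.041 d⁻¹ and 1 − D₀(k_a−k_1)/(k_1 L₀) = 1 − 4.26×1.041/(0.219×28.0) = 0.2768, so
t_c = ln(5.753 × 0.2768) / 1.041 = 0.4653 / 1.041 = 0.4470 d.
L(t_c) = L₀ e^(−k_1 t_c) = 28.0 × 0.9067 = 25.39 mg/L, and at the critical point k_a D_c = k_1 L, so D_c = (0.219/1.26) × 25.39 = 4.413 mg/L.
Minimum DO = C_s − D_c = 11.6 − 4.413 = 7.187 mg/L.

t_c ≈ 0.447 d; D_c ≈ 4.41 mg/L; min DO ≈ 7.19 mg/L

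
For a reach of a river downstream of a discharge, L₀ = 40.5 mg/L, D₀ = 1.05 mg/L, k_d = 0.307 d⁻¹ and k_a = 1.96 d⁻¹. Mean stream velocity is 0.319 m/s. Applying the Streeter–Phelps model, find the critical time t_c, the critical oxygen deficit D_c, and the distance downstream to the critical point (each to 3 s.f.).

With k_a/k_d = 6.384 and 1 − D₀(k_a−k_d)/(k_d L₀) = 0.8604,
t_c = ln(6.384 × 0.8604) / (1.96 − 0.307) = ln(5.493) / 1.653 = 1.704/1.653 = 1.031 d.
D_c = (k_d/k_a) L₀ e^(−k_d t_c) = (0.307/1.96) × 40.5 × e^(−0.307×1.031) = 0.1566 × 40.5 × 0.7288 = 4.623 mg/L.
x_c = v t_c = 0.319 m/s × 1.031 d × 86400 s/d = 28400 m ≈ 28.4 km.

t_c ≈ 1.03 d; D_c ≈ 4.62 mg/L; x_c ≈ 28.4 km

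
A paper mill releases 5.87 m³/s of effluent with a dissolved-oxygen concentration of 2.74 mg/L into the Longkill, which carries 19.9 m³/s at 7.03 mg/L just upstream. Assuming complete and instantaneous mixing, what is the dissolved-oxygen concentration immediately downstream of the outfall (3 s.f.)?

Flow-weighted mixing: C = (Q_r C_r + Q_w C_w)/(Q_r + Q_w)
= (19.9×7.03 + 5.87×2.74)/(19.9 + 5.87) = 156.0/25.77 = 6.053 mg/L.

6.05 mg/L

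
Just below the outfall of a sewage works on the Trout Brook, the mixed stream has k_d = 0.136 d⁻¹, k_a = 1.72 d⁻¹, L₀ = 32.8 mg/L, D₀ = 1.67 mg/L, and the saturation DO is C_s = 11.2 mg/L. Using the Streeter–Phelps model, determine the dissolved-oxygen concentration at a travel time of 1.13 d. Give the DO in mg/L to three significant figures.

k_d L₀/(k_a−k_d) = 0.136×32.8/(1.72−0.136) = 4.461/1.584 = 2.816 mg/L.
e^(−k_d t) = e^(−0.136×1.130) = 0.8575; e^(−k_a t) = e^(−1.72×1.130) = 0.1432.
D = 2.816 × (0.8575 − 0.1432) + 1.67 × 0.1432 = 2.012 + 0.2391 = 2.251 mg/L.
DO = C_s − D = 11.2 − 2.251 = 8.949 mg/L.

DO ≈ 8.95 mg/L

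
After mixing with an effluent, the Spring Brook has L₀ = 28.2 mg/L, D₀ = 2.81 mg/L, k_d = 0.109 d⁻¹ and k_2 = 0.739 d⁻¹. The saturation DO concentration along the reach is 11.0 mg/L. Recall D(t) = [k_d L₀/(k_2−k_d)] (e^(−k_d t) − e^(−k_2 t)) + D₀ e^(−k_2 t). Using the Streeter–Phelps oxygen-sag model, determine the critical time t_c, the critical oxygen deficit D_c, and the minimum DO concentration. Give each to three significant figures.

t_c = [1/(k_2−k_d)] ln[(k_2/k_d)(1 − D₀(k_2−k_d)/(k_d L₀))]
= [1/(0.739−0.109)] ln[(0.739/0.109)(1 − 2.81×0.6300/(0.109×28.2))]
= (1/0.6300) ln[6.780 × 0.4241] = 1.587 × ln(2.875) = 1.587 × 1.056 = 1.676 d.
D_c = (k_d/k_2) L₀ e^(−k_d t_c) = (0.109/0.739) × 28.2 × e^(−0.109×1.676) = 0.1475 × 28.2 × 0.8330 = 3.465 mg/L.
Minimum DO = C_s − D_c = 11.0 − 3.465 = 7.535 mg/L.

t_c ≈ 1.68 d; D_c ≈ 3.46 mg/L; min DO ≈ 7.54 mg/L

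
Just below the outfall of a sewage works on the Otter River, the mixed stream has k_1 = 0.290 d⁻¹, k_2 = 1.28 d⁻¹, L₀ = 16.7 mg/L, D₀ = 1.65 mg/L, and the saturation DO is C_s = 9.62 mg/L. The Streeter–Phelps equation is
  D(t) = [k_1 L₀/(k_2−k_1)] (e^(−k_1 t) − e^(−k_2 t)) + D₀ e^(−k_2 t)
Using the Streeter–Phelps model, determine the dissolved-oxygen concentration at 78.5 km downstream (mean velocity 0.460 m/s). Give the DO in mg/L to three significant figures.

DO ≈ 7.12 mg/L

Travel time t = x/v = 78.5 km / (0.460 m/s) = 78500 m / 0.460 m/s = 170700 s = 1.975 d.
k_1 L₀/(k_2−k_1) = 0.290×16.7/(1.28−0.290) = 4.843/0.9900 = 4.892 mg/L.
e^(−k_1 t) = e^(−0.290×1.975) = 0.5639; e^(−k_2 t) = e^(−1.28×1.975) = 0.07980.
D = 4.892 × (0.5639 − 0.07980) + 1.65 × 0.07980 = 2.368 + 0.1317 = 2.500 mg/L.
DO = C_s − D = 9.62 − 2.500 = 7.120 mg/L.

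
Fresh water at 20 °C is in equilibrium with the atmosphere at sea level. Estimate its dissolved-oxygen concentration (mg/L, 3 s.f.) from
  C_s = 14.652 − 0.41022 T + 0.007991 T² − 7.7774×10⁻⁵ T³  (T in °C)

C_s = 14.652 − 0.41022×20 + 0.007991×20² − 7.7774×10⁻⁵×20³ = 9.022 mg/L.

C_s ≈ 9.02 mg/L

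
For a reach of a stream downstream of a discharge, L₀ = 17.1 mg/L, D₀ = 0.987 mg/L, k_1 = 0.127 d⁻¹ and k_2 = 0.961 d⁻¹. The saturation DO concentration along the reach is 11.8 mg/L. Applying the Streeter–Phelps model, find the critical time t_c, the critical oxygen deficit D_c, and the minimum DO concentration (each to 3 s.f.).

t_c ≈ 1.86 d; D_c ≈ 1.79 mg/L; min DO ≈ 10.0 mg/L

With k_2/k_1 = 7.567 and 1 − D₀(k_2−k_1)/(k_1 L₀) = 0.6210,
t_c = ln(7.567 × 0.6210) / (0.961 − 0.127) = ln(4.699) / 0.8340 = 1.547/0.8340 = 1.855 d.
L(t_c) = L₀ e^(−k_1 t_c) = 17.1 × 0.7901 = 13.51 mg/L, and at the critical point k_2 D_c = k_1 L, so D_c = (0.127/0.961) × 13.51 = 1.785 mg/L.
Minimum DO = C_s − D_c = 11.8 − 1.785 = 10.01 mg/L.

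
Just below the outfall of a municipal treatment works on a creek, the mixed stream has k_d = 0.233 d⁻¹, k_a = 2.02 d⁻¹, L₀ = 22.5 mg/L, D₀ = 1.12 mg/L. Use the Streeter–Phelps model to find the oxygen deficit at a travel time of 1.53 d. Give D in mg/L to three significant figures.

k_d L₀/(k_a−k_d) = 0.233×22.5/(2.02−0.233) = 5.243/1.787 = 2.934 mg/L.
e^(−k_d t) = e^(−0.233×1.530) = 0.7001; e^(−k_a t) = e^(−2.02×1.530) = 0.04547.
D = 2.934 × (0.7001 − 0.04547) + 1.12 × 0.04547 = 1.921 + 0.05093 = 1.971 mg/L.

D ≈ 1.97 mg/L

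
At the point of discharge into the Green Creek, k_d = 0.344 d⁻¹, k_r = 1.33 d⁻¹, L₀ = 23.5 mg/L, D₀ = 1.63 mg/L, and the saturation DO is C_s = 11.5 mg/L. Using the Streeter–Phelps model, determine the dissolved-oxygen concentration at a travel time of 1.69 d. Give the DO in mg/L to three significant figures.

k_d L₀/(k_r−k_d) = 0.344×23.5/(1.33−0.344) = 8.084/0.9860 = 8.199 mg/L.
e^(−k_d t) = e^(−0.344×1.690) = 0.5591; e^(−k_r t) = e^(−1.33×1.690) = 0.1056.
D = 8.199 × (0.5591 − 0.1056) + 1.63 × 0.1056 = 3.718 + 0.1722 = 3.890 mg/L.
DO = C_s − D = 11.5 − 3.890 = 7.610 mg/L.

DO ≈ 7.61 mg/L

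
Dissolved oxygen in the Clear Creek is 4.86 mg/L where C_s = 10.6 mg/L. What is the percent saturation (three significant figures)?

45.8 % saturation

% saturation = C/C_s × 100 = 4.86/10.6 × 100 = 45.8 %.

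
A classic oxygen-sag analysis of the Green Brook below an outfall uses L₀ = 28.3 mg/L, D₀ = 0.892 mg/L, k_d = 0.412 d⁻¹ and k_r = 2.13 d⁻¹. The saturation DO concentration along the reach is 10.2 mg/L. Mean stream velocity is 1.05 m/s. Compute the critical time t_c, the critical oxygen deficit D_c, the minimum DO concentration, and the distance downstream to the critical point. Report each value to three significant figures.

With k_r/k_d = 5.170 and 1 − D₀(k_r−k_d)/(k_d L₀) = 0.8686,
t_c = ln(5.170 × 0.8686) / (2.13 − 0.412) = ln(4.490) / 1.718 = 1.502/1.718 = 0.8742 d.
D_c = (k_d/k_r) L₀ e^(−k_d t_c) = (0.412/2.13) × 28.3 × e^(−0.412×0.8742) = 0.1934 × 28.3 × 0.6975 = 3.818 mg/L.
Minimum DO = C_s − D_c = 10.2 − 3.818 = 6.382 mg/L.
x_c = v t_c = 1.05 m/s × 0.8742 d × 86400 s/d = 79310 m ≈ 79.3 km.

t_c ≈ 0.874 d; D_c ≈ 3.82 mg/L; min DO ≈ 6.38 mg/L; x_c ≈ 79.3 km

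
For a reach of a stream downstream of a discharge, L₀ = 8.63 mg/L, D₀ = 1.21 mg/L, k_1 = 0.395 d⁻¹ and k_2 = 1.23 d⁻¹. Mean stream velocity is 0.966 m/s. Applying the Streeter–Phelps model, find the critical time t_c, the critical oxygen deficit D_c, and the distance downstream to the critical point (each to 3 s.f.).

With k_2/k_1 = 3.114 and 1 − D₀(k_2−k_1)/(k_1 L₀) = 0.7036,
t_c = ln(3.114 × 0.7036) / (1.23 − 0.395) = ln(2.191) / 0.8350 = 0.7844/0.8350 = 0.9393 d.
L(t_c) = L₀ e^(−k_1 t_c) = 8.63 × 0.6900 = 5.955 mg/L, and at the critical point k_2 D_c = k_1 L, so D_c = (0.395/1.23) × 5.955 = 1.912 mg/L.
x_c = v t_c = 0.966 m/s × 0.9393 d × 86400 s/d = 78400 m ≈ 78.4 km.

t_c ≈ 0.939 d; D_c ≈ 1.91 mg/L; x_c ≈ 78.4 km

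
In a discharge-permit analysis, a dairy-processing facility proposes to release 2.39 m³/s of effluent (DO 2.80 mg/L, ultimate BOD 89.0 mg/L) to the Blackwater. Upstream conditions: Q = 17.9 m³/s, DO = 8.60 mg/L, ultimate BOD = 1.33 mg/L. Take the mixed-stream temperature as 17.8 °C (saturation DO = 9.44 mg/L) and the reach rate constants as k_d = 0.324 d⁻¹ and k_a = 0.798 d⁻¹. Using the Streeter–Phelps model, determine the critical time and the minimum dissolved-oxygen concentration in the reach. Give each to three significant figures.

t_c ≈ 1.45 d; minimum DO ≈ 6.49 mg/L

Mixed DO = (17.9×8.60 + 2.39×2.80)/(17.9+2.39) = 160.6/20.29 = 7.917 mg/L.
Mixed L₀ = (17.9×1.33 + 2.39×89.0)/(20.29) = 236.5/20.29 = 11.66 mg/L.
Initial deficit D₀ = C_s − DO₀ = 9.44 − 7.917 = 1.523 mg/L.
t_c = (1/0.4740) ln[(0.798/0.324)(1 − 1.523×0.4740/(0.324×11.66))] = 2.110 × ln(1.992) = 1.454 d.
D_c = (0.324/0.798) × 11.66 × e^(−0.324×1.454) = 0.4060 × 11.66 × 0.6243 = 2.955 mg/L.
Minimum DO = 9.44 − 2.955 = 6.485 mg/L.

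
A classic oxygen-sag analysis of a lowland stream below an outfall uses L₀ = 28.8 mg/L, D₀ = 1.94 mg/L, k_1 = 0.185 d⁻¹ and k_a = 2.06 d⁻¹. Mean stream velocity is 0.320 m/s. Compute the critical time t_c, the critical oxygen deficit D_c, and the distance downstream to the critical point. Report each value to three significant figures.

t_c ≈ 0.673 d; D_c ≈ 2.28 mg/L; x_c ≈ 18.6 km

With k_a/k_1 = 11.14 and 1 − D₀(k_a−k_1)/(k_1 L₀) = 0.3173,
t_c = ln(11.14 × 0.3173) / (2.06 − 0.185) = ln(3.533) / 1.875 = 1.262/1.875 = 0.6731 d.
L(t_c) = L₀ e^(−k_1 t_c) = 28.8 × 0.8829 = 25.43 mg/L, and at the critical point k_a D_c = k_1 L, so D_c = (0.185/2.06) × 25.43 = 2.284 mg/L.
x_c = v t_c = 0.320 m/s × 0.6731 d × 86400 s/d = 18610 m ≈ 18.6 km.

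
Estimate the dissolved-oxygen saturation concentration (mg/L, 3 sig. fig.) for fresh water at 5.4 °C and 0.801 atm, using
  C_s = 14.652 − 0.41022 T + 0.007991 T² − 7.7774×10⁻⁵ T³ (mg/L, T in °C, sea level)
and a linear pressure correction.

At sea level: C_s = 14.652 − 0.41022×5.4 + 0.007991×5.4² − 7.7774×10⁻⁵×5.4³ = 12.66 mg/L.
Pressure correction: C_s' = 12.66 × 0.801 = 10.14 mg/L.

C_s ≈ 10.1 mg/L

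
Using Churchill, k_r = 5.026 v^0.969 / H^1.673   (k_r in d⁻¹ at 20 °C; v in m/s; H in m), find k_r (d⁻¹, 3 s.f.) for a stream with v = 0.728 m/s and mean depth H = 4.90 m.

k_r = 5.026 × 0.728^0.969 / 4.90^1.673 = 5.026 × 0.7352 / 14.28 = 0.2588 d⁻¹.

k_r ≈ 0.259 d⁻¹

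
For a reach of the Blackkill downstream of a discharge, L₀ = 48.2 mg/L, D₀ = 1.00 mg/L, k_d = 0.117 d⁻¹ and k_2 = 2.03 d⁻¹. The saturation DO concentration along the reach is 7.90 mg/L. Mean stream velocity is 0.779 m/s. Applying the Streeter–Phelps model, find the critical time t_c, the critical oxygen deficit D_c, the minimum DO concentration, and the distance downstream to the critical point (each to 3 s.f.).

With k_2/k_d = 17.35 and 1 − D₀(k_2−k_d)/(k_d L₀) = 0.6608,
t_c = ln(17.35 × 0.6608) / (2.03 − 0.117) = ln(11.46) / 1.913 = 2.439/1.913 = 1.275 d.
D_c = (k_d/k_2) L₀ e^(−k_d t_c) = (0.117/2.03) × 48.2 × e^(−0.117×1.275) = 0.05764 × 48.2 × 0.8614 = 2.393 mg/L.
Minimum DO = C_s − D_c = 7.90 − 2.393 = 5.507 mg/L.
x_c = v t_c = 0.779 m/s × 1.275 d × 86400 s/d = 85820 m ≈ 85.8 km.

t_c ≈ 1.28 d; D_c ≈ 2.39 mg/L; min DO ≈ 5.51 mg/L; x_c ≈ 85.8 km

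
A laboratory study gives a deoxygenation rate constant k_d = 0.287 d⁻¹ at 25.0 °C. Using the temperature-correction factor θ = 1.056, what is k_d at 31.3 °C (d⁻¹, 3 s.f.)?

k_d(T₂) = k_d(T₁) · θ^(T₂−T₁) = 0.287 × 1.056^(31.3−25.0)
= 0.287 × 1.056^6.30 = 0.287 × 1.410 = 0.4045 d⁻¹.

k_d ≈ 0.405 d⁻¹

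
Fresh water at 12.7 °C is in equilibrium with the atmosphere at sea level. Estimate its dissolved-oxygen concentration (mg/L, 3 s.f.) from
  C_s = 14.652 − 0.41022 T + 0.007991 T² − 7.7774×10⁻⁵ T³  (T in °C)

C_s = 14.652 − 0.41022×12.7 + 0.007991×12.7² − 7.7774×10⁻⁵×12.7³ = 10.57 mg/L.

C_s ≈ 10.6 mg/L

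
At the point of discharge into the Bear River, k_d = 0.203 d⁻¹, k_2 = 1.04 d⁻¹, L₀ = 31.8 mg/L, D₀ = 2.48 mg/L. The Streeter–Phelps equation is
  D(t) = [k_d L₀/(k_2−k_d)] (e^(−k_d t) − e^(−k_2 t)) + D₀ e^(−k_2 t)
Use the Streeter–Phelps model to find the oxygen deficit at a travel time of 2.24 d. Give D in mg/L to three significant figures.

D ≈ 4.39 mg/L

k_d L₀/(k_2−k_d) = 0.203×31.8/(1.04−0.203) = 6.455/0.8370 = 7.713 mg/L.
e^(−k_d t) = e^(−0.203×2.240) = 0.6346; e^(−k_2 t) = e^(−1.04×2.240) = 0.09733.
D = 7.713 × (0.6346 − 0.09733) + 2.48 × 0.09733 = 4.144 + 0.2414 = 4.385 mg/L.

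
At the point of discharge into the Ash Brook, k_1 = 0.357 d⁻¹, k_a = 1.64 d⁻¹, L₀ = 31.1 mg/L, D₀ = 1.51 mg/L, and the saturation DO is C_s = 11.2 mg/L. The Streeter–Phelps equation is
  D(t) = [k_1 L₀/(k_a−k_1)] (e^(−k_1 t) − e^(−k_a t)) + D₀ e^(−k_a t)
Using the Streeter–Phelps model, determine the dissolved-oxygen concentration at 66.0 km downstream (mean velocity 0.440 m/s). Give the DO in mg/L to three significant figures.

DO ≈ 6.96 mg/L

Travel time t = x/v = 66.0 km / (0.440 m/s) = 66000 m / 0.440 m/s = 150000 s = 1.736 d.
k_1 L₀/(k_a−k_1) = 0.357×31.1/(1.64−0.357) = 11.10/1.283 = 8.654 mg/L.
e^(−k_1 t) = e^(−0.357×1.736) = 0.5381; e^(−k_a t) = e^(−1.64×1.736) = 0.05801.
D = 8.654 × (0.5381 − 0.05801) + 1.51 × 0.05801 = 4.154 + 0.08759 = 4.242 mg/L.
DO = C_s − D = 11.2 − 4.242 = 6.958 mg/L.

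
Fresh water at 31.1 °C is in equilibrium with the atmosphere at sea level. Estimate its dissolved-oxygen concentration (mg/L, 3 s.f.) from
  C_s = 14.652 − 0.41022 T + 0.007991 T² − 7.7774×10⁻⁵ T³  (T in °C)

C_s = 14.652 − 0.41022×31.1 + 0.007991×31.1² − 7.7774×10⁻⁵×31.1³ = 7.284 mg/L.

C_s ≈ 7.28 mg/L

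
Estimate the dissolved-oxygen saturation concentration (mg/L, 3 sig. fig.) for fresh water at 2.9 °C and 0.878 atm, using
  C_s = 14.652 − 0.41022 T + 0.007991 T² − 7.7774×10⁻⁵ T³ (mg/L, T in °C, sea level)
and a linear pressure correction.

C_s ≈ 11.9 mg/L

At sea level: C_s = 14.652 − 0.41022×2.9 + 0.007991×2.9² − 7.7774×10⁻⁵×2.9³ = 13.53 mg/L.
Pressure correction: C_s' = 13.53 × 0.878 = 11.88 mg/L.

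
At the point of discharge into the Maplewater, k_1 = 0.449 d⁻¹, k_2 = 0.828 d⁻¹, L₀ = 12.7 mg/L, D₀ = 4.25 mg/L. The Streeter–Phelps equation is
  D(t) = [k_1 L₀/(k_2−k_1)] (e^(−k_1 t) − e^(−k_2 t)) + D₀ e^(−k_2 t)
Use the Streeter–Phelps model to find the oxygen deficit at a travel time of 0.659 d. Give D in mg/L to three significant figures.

D ≈ 4.94 mg/L

k_1 L₀/(k_2−k_1) = 0.449×12.7/(0.828−0.449) = 5.702/0.3790 = 15.05 mg/L.
e^(−k_1 t) = e^(−0.449×0.6590) = 0.7439; e^(−k_2 t) = e^(−0.828×0.6590) = 0.5795.
D = 15.05 × (0.7439 − 0.5795) + 4.25 × 0.5795 = 2.474 + 2.463 = 4.936 mg/L.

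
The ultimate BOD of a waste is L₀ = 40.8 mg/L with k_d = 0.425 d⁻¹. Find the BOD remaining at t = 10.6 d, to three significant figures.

L_t = L₀ e^(−k_d t) = 40.8 × e^(−0.425×10.6) = 40.8 × 0.01105 = 0.4510 mg/L.

L ≈ 0.451 mg/L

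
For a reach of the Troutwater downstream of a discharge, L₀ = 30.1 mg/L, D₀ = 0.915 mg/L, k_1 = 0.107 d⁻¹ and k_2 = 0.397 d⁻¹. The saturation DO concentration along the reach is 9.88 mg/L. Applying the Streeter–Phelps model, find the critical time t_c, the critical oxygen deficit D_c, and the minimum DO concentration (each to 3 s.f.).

t_c ≈ 4.22 d; D_c ≈ 5.16 mg/L; min DO ≈ 4.72 mg/L

With k_2/k_1 = 3.710 and 1 − D₀(k_2−k_1)/(k_1 L₀) = 0.9176,
t_c = ln(3.710 × 0.9176) / (0.397 − 0.107) = ln(3.405) / 0.2900 = 1.225/0.2900 = 4.225 d.
L(t_c) = L₀ e^(−k_1 t_c) = 30.1 × 0.6363 = 19.15 mg/L, and at the critical point k_2 D_c = k_1 L, so D_c = (0.107/0.397) × 19.15 = 5.162 mg/L.
Minimum DO = C_s − D_c = 9.88 − 5.162 = 4.718 mg/L.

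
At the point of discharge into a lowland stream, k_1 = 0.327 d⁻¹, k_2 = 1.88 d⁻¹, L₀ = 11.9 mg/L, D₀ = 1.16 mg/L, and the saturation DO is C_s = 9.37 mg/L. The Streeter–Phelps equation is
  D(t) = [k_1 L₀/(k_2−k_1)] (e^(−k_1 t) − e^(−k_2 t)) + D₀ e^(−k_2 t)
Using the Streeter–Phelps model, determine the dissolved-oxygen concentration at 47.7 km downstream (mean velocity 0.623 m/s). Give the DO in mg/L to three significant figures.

Travel time t = x/v = 47.7 km / (0.623 m/s) = 47700 m / 0.623 m/s = 76570 s = 0.8862 d.
k_1 L₀/(k_2−k_1) = 0.327×11.9/(1.88−0.327) = 3.891/1.553 = 2.506 mg/L.
e^(−k_1 t) = e^(−0.327×0.8862) = 0.7484; e^(−k_2 t) = e^(−1.88×0.8862) = 0.1890.
D = 2.506 × (0.7484 − 0.1890) + 1.16 × 0.1890 = 1.402 + 0.2192 = 1.621 mg/L.
DO = C_s − D = 9.37 − 1.621 = 7.749 mg/L.

DO ≈ 7.75 mg/L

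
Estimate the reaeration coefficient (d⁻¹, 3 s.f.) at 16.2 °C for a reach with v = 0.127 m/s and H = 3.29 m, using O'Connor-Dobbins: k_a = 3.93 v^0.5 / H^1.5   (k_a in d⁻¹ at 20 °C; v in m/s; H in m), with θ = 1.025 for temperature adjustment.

k_a ≈ 0.214 d⁻¹

k_a(20) = 3.93 × 0.127^0.5 / 3.29^1.5 = 3.93 × 0.3564 / 5.968 = 0.2347 d⁻¹.
k_a(16.2) = 0.2347 × 1.025^(16.2−20) = 0.2347 × 0.9104 = 0.2137 d⁻¹.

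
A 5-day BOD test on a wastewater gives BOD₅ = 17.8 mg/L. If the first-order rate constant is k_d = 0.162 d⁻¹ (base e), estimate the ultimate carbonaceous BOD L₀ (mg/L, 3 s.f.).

BOD₅ = L₀(1 − e^(−5k_d)) ⇒ L₀ = BOD₅ / (1 − e^(−5×0.162))
= 17.8 / (1 − 0.4449) = 17.8 / 0.5551 = 32.06 mg/L.

L₀ ≈ 32.1 mg/L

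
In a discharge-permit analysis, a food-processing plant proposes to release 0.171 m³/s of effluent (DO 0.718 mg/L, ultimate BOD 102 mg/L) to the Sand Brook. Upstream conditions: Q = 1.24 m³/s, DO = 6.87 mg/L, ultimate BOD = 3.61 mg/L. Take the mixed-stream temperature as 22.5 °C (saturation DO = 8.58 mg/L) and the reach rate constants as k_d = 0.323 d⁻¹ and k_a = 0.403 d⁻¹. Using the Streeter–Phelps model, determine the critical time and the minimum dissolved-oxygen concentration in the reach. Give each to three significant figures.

t_c ≈ 2.27 d; minimum DO ≈ 2.59 mg/L

Mixed DO = (1.24×6.87 + 0.171×0.718)/(1.24+0.171) = 8.642/1.411 = 6.124 mg/L.
Mixed L₀ = (1.24×3.61 + 0.171×102)/(1.411) = 21.92/1.411 = 15.53 mg/L.
Initial deficit D₀ = C_s − DO₀ = 8.58 − 6.124 = 2.456 mg/L.
t_c = (1/0.08000) ln[(0.403/0.323)(1 − 2.456×0.08000/(0.323×15.53))] = 12.50 × ln(1.199) = 2.267 d.
D_c = (0.323/0.403) × 15.53 × e^(−0.323×2.267) = 0.8015 × 15.53 × 0.4809 = 5.987 mg/L.
Minimum DO = 8.58 − 5.987 = 2.593 mg/L.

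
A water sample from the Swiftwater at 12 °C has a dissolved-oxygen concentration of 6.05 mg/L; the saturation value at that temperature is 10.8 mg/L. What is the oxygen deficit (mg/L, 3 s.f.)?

D ≈ 4.75 mg/L

D = C_s − C = 10.8 − 6.05 = 4.75 mg/L.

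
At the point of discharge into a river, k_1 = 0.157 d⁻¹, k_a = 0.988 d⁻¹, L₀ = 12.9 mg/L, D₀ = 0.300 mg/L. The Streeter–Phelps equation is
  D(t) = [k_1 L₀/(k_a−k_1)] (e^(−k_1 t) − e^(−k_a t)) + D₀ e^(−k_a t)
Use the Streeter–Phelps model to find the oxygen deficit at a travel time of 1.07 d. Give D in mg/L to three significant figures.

D ≈ 1.32 mg/L

k_1 L₀/(k_a−k_1) = 0.157×12.9/(0.988−0.157) = 2.025/0.8310 = 2.437 mg/L.
e^(−k_1 t) = e^(−0.157×1.070) = 0.8454; e^(−k_a t) = e^(−0.988×1.070) = 0.3474.
D = 2.437 × (0.8454 − 0.3474) + 0.300 × 0.3474 = 1.214 + 0.1042 = 1.318 mg/L.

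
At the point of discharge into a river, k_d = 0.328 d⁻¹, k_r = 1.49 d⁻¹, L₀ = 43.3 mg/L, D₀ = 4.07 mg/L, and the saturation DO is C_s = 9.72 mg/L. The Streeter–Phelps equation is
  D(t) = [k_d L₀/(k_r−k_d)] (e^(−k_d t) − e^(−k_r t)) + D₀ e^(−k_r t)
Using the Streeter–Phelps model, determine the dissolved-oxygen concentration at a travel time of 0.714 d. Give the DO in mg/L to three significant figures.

k_d L₀/(k_r−k_d) = 0.328×43.3/(1.49−0.328) = 14.20/1.162 = 12.22 mg/L.
e^(−k_d t) = e^(−0.328×0.7140) = 0.7912; e^(−k_r t) = e^(−1.49×0.7140) = 0.3451.
D = 12.22 × (0.7912 − 0.3451) + 4.07 × 0.3451 = 5.452 + 1.405 = 6.857 mg/L.
DO = C_s − D = 9.72 − 6.857 = 2.863 mg/L.

DO ≈ 2.86 mg/L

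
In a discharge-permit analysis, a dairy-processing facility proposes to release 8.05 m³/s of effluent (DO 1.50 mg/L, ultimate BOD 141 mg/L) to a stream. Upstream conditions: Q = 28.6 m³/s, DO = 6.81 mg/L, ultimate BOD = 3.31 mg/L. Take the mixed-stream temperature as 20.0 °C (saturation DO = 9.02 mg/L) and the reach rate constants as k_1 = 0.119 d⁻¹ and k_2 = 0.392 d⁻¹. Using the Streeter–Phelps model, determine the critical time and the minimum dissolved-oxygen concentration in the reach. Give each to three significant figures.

t_c ≈ 3.41 d; minimum DO ≈ 2.23 mg/L

Mixed DO = (28.6×6.81 + 8.05×1.50)/(28.6+8.05) = 206.8/36.65 = 5.644 mg/L.
Mixed L₀ = (28.6×3.31 + 8.05×141)/(36.65) = 1230/36.65 = 33.55 mg/L.
Initial deficit D₀ = C_s − DO₀ = 9.02 − 5.644 = 3.376 mg/L.
t_c = (1/0.2730) ln[(0.392/0.119)(1 − 3.376×0.2730/(0.119×33.55))] = 3.663 × ln(2.534) = 3.405 d.
D_c = (0.119/0.392) × 33.55 × e^(−0.119×3.405) = 0.3036 × 33.55 × 0.6668 = 6.792 mg/L.
Minimum DO = 9.02 − 6.792 = 2.228 mg/L.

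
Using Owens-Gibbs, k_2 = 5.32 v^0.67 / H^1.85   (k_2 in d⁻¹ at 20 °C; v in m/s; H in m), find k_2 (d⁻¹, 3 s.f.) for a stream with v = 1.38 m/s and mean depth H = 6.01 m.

k_2 ≈ 0.239 d⁻¹

k_2 = 5.32 × 1.38^0.67 / 6.01^1.85 = 5.32 × 1.241 / 27.60 = 0.2392 d⁻¹.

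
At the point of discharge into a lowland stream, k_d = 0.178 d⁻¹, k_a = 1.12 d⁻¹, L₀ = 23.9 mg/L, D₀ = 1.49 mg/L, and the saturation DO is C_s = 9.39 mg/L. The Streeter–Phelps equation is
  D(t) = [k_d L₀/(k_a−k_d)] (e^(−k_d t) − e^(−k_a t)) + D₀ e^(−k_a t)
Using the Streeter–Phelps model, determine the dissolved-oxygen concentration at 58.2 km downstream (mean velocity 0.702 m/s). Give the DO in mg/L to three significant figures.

Travel time t = x/v = 58.2 km / (0.702 m/s) = 58200 m / 0.702 m/s = 82910 s = 0.9596 d.
k_d L₀/(k_a−k_d) = 0.178×23.9/(1.12−0.178) = 4.254/0.9420 = 4.516 mg/L.
e^(−k_d t) = e^(−0.178×0.9596) = 0.8430; e^(−k_a t) = e^(−1.12×0.9596) = 0.3414.
D = 4.516 × (0.8430 − 0.3414) + 1.49 × 0.3414 = 2.265 + 0.5087 = 2.774 mg/L.
DO = C_s − D = 9.39 − 2.774 = 6.616 mg/L.

DO ≈ 6.62 mg/L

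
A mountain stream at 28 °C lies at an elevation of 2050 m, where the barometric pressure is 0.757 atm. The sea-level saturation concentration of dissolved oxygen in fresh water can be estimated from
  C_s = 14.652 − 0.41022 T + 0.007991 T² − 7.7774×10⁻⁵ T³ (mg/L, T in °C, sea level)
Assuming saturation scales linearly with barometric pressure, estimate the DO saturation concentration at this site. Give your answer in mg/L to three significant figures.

At sea level: C_s = 14.652 − 0.41022×28 + 0.007991×28² − 7.7774×10⁻⁵×28³ = 7.723 mg/L.
Pressure correction: C_s' = 7.723 × 0.757 = 5.847 mg/L.

C_s ≈ 5.85 mg/L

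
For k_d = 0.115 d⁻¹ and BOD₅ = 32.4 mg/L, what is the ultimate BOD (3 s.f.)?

BOD₅ = L₀(1 − e^(−5k_d)) ⇒ L₀ = BOD₅ / (1 − e^(−5×0.115))
= 32.4 / (1 − 0.5627) = 32.4 / 0.4373 = 74.09 mg/L.

L₀ ≈ 74.1 mg/L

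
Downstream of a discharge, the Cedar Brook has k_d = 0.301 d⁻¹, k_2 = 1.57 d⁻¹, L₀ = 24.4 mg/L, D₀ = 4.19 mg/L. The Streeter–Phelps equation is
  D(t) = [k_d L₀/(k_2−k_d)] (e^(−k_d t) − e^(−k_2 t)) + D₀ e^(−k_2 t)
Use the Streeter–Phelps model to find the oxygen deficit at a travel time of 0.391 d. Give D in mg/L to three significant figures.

k_d L₀/(k_2−k_d) = 0.301×24.4/(1.57−0.301) = 7.344/1.269 = 5.788 mg/L.
e^(−k_d t) = e^(−0.301×0.3910) = 0.8890; e^(−k_2 t) = e^(−1.57×0.3910) = 0.5413.
D = 5.788 × (0.8890 − 0.5413) + 4.19 × 0.5413 = 2.012 + 2.268 = 4.280 mg/L.

D ≈ 4.28 mg/L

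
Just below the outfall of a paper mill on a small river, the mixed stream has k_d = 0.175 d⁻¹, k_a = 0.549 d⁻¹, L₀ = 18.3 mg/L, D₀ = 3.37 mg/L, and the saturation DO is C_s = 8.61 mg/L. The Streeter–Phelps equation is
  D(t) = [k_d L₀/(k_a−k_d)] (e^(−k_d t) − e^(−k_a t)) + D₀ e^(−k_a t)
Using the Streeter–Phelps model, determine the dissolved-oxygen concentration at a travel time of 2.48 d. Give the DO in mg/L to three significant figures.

k_d L₀/(k_a−k_d) = 0.175×18.3/(0.549−0.175) = 3.203/0.3740 = 8.563 mg/L.
e^(−k_d t) = e^(−0.175×2.480) = 0.6479; e^(−k_a t) = e^(−0.549×2.480) = 0.2563.
D = 8.563 × (0.6479 − 0.2563) + 3.37 × 0.2563 = 3.354 + 0.8636 = 4.217 mg/L.
DO = C_s − D = 8.61 − 4.217 = 4.393 mg/L.

DO ≈ 4.39 mg/L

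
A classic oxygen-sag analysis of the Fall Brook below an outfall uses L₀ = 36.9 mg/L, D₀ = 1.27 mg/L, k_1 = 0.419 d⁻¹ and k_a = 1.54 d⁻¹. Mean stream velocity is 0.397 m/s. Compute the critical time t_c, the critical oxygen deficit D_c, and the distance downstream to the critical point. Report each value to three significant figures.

t_c ≈ 1.07 d; D_c ≈ 6.40 mg/L; x_c ≈ 36.9 km

With k_a/k_1 = 3.675 and 1 − D₀(k_a−k_1)/(k_1 L₀) = 0.9079,
t_c = ln(3.675 × 0.9079) / (1.54 − 0.419) = ln(3.337) / 1.121 = 1.205/1.121 = 1.075 d.
D_c = (k_1/k_a) L₀ e^(−k_1 t_c) = (0.419/1.54) × 36.9 × e^(−0.419×1.075) = 0.2721 × 36.9 × 0.6374 = 6.399 mg/L.
x_c = v t_c = 0.397 m/s × 1.075 d × 86400 s/d = 36870 m ≈ 36.9 km.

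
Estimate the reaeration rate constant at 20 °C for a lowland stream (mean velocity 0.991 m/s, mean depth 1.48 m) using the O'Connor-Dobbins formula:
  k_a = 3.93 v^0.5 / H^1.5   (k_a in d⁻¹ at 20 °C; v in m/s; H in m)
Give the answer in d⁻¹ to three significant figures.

k_a ≈ 2.17 d⁻¹

k_a = 3.93 × 0.991^0.5 / 1.48^1.5 = 3.93 × 0.9955 / 1.800 = 2.173 d⁻¹.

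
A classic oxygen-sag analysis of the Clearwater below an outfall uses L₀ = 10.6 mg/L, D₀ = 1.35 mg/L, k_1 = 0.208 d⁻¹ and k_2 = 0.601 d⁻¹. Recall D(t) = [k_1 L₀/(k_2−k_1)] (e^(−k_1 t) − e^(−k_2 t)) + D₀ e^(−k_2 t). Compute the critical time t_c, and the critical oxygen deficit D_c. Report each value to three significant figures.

t_c ≈ 2.00 d; D_c ≈ 2.42 mg/L

t_c = [1/(k_2−k_1)] ln[(k_2/k_1)(1 − D₀(k_2−k_1)/(k_1 L₀))]
= [1/(0.601−0.208)] ln[(0.601/0.208)(1 − 1.35×0.3930/(0.208×10.6))]
= (1/0.3930) ln[2.889 × 0.7594] = 2.545 × ln(2.194) = 2.545 × 0.7858 = 1.999 d.
L(t_c) = L₀ e^(−k_1 t_c) = 10.6 × 0.6598 = 6.993 mg/L, and at the critical point k_2 D_c = k_1 L, so D_c = (0.208/0.601) × 6.993 = 2.420 mg/L.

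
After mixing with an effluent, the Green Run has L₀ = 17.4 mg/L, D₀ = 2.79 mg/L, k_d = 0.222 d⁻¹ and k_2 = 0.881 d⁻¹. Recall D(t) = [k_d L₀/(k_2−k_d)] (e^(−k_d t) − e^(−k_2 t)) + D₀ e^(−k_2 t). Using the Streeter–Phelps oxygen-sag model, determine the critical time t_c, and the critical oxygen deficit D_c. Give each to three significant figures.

With k_2/k_d = 3.968 and 1 − D₀(k_2−k_d)/(k_d L₀) = 0.5240,
t_c = ln(3.968 × 0.5240) / (0.881 − 0.222) = ln(2.080) / 0.6590 = 0.7322/0.6590 = 1.111 d.
L(t_c) = L₀ e^(−k_d t_c) = 17.4 × 0.7814 = 13.60 mg/L, and at the critical point k_2 D_c = k_d L, so D_c = (0.222/0.881) × 13.60 = 3.426 mg/L.

t_c ≈ 1.11 d; D_c ≈ 3.43 mg/L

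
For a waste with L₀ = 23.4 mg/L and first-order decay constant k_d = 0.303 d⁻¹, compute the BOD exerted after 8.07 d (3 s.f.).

y ≈ 21.4 mg/L

y_t = L₀(1 − e^(−k_d t)) = 23.4 × (1 − e^(−0.303×8.07))
= 23.4 × (1 − 0.08671) = 23.4 × 0.9133 = 21.37 mg/L.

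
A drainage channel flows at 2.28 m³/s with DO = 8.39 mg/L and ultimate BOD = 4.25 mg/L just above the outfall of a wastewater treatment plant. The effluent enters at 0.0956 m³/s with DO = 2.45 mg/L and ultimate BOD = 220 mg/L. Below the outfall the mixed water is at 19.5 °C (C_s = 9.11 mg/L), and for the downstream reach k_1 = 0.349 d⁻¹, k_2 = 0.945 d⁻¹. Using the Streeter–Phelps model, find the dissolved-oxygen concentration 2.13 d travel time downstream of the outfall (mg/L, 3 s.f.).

Mixed DO = (2.28×8.39 + 0.0956×2.45)/(2.28+0.0956) = 19.36/2.376 = 8.151 mg/L.
Mixed L₀ = (2.28×4.25 + 0.0956×220)/(2.376) = 30.72/2.376 = 12.93 mg/L.
Initial deficit D₀ = C_s − DO₀ = 9.11 − 8.151 = 0.9590 mg/L.
D(2.13) = [0.349×12.93/(0.945−0.349)](e^(−0.349×2.13) − e^(−0.945×2.13)) + 0.9590 e^(−0.945×2.13)
= 7.573 × (0.4755 − 0.1336) + 0.9590 × 0.1336 = 2.717 mg/L.
DO = 9.11 − 2.717 = 6.393 mg/L.

DO ≈ 6.39 mg/L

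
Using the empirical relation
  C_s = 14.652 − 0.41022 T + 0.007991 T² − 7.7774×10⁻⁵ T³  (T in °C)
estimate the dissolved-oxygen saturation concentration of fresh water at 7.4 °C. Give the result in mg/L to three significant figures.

C_s = 14.652 − 0.41022×7.4 + 0.007991×7.4² − 7.7774×10⁻⁵×7.4³ = 12.02 mg/L.

C_s ≈ 12.0 mg/L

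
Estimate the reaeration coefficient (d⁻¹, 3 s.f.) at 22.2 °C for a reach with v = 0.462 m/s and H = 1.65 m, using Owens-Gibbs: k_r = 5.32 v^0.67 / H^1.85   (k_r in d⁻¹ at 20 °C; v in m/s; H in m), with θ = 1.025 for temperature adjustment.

k_r(20) = 5.32 × 0.462^0.67 / 1.65^1.85 = 5.32 × 0.5961 / 2.525 = 1.256 d⁻¹.
k_r(22.2) = 1.256 × 1.025^(22.2−20) = 1.256 × 1.056 = 1.326 d⁻¹.

k_r ≈ 1.33 d⁻¹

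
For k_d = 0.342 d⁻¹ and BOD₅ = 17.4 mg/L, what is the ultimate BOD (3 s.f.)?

L₀ ≈ 21.2 mg/L

BOD₅ = L₀(1 − e^(−5k_d)) ⇒ L₀ = BOD₅ / (1 − e^(−5×0.342))
= 17.4 / (1 − 0.1809) = 17.4 / 0.8191 = 21.24 mg/L.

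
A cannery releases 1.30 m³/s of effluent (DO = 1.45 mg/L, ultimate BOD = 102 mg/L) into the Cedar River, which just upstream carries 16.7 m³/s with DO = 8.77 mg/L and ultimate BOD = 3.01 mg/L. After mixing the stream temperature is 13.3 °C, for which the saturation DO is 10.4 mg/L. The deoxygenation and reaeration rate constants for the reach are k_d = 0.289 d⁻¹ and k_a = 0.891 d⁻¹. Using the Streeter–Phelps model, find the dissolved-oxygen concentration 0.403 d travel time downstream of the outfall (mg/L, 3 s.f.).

DO ≈ 7.96 mg/L

Mixed DO = (16.7×8.77 + 1.30×1.45)/(16.7+1.30) = 148.3/18.00 = 8.241 mg/L.
Mixed L₀ = (16.7×3.01 + 1.30×102)/(18.00) = 182.9/18.00 = 10.16 mg/L.
Initial deficit D₀ = C_s − DO₀ = 10.4 − 8.241 = 2.159 mg/L.
D(0.403) = [0.289×10.16/(0.891−0.289)](e^(−0.289×0.403) − e^(−0.891×0.403)) + 2.159 e^(−0.891×0.403)
= 4.877 × (0.8901 − 0.6983) + 2.159 × 0.6983 = 2.443 mg/L.
DO = 10.4 − 2.443 = 7.957 mg/L.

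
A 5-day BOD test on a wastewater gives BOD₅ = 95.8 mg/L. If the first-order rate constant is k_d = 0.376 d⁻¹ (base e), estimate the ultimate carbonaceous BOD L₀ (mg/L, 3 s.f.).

BOD₅ = L₀(1 − e^(−5k_d)) ⇒ L₀ = BOD₅ / (1 − e^(−5×0.376))
= 95.8 / (1 − 0.1526) = 95.8 / 0.8474 = 113.1 mg/L.

L₀ ≈ 113 mg/L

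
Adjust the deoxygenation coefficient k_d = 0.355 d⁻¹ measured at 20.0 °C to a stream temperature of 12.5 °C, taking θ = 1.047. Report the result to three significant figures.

k_d(T₂) = k_d(T₁) · θ^(T₂−T₁) = 0.355 × 1.047^(12.5−20.0)
= 0.355 × 1.047^-7.50 = 0.355 × 0.7086 = 0.2516 d⁻¹.

k_d ≈ 0.252 d⁻¹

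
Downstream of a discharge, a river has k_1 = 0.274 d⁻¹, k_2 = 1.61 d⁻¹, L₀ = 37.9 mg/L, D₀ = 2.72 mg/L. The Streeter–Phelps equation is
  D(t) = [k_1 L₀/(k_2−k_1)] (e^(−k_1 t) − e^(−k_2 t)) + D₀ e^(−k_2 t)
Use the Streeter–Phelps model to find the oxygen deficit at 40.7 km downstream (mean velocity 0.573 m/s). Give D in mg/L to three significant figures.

D ≈ 4.86 mg/L

Travel time t = x/v = 40.7 km / (0.573 m/s) = 40700 m / 0.573 m/s = 71030 s = 0.8221 d.
k_1 L₀/(k_2−k_1) = 0.274×37.9/(1.61−0.274) = 10.38/1.336 = 7.773 mg/L.
e^(−k_1 t) = e^(−0.274×0.8221) = 0.7983; e^(−k_2 t) = e^(−1.61×0.8221) = 0.2662.
D = 7.773 × (0.7983 − 0.2662) + 2.72 × 0.2662 = 4.136 + 0.7240 = 4.860 mg/L.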